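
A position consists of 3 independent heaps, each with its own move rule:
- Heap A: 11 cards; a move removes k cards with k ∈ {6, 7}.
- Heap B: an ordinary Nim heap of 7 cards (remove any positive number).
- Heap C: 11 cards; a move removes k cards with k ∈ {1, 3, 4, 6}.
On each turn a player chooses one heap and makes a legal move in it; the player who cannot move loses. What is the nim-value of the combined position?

Grundy values for heap A (subtraction set {6, 7}):
k:     0  1  2  3  4  5  6  7  8  9 10 11
g(k):  0  0  0  0  0  0  1  1  1  1  1  1
So g(11) = 1.
Heap B is a plain Nim heap of size 7, so its Grundy value is 7.
For heap C, compute g(0), g(1), … with moves {1, 3, 4, 6}:
g(0) = mex{} = 0
g(1) = mex{0} = 1
g(2) = mex{1} = 0
g(3) = mex{0} = 1
g(4) = mex{0,1} = 2
g(5) = mex{0,1,2} = 3
g(6) = mex{0,1,3} = 2
g(7) = mex{1,2} = 0
g(8) = mex{0,2,3} = 1
g(9) = mex{1,2,3} = 0
g(10) = mex{0,2} = 1
g(11) = mex{0,1,3} = 2
So g(11) = 2.
By the Sprague-Grundy theorem, the Grundy value of a sum of independent games is the XOR of the component values.
Combined value = 1 ⊕ 7 ⊕ 2 = 4.

4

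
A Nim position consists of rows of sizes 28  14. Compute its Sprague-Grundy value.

18

Compute the nim-sum pairwise:
28 ⊕ 14 = 18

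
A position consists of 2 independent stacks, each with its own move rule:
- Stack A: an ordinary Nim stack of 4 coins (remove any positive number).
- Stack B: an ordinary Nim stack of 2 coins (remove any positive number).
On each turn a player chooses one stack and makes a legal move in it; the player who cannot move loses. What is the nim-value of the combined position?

6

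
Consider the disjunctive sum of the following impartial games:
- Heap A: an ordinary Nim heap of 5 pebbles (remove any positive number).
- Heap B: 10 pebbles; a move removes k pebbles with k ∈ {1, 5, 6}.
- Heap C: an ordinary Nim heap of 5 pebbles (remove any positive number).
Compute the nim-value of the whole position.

Heap A is a plain Nim heap of size 5, so its Grundy value is 5.
Build the Grundy sequence for heap B with g(k) = mex{g(k−s) : s ∈ {1, 5, 6}, s ≤ k}:
g(0) = mex{} = 0
g(1) = mex{0} = 1
g(2) = mex{1} = 0
g(3) = mex{0} = 1
g(4) = mex{1} = 0
g(5) = mex{0} = 1
g(6) = mex{0,1} = 2
g(7) = mex{0,1,2} = 3
g(8) = mex{0,1,3} = 2
g(9) = mex{0,1,2} = 3
g(10) = mex{0,1,3} = 2
So g(10) = 2.
Heap C is a plain Nim heap of size 5, so its Grundy value is 5.
By the Sprague-Grundy theorem, the Grundy value of a sum of independent games is the XOR of the component values.
Combined value = 5 XOR 2 XOR 5 = 2.

2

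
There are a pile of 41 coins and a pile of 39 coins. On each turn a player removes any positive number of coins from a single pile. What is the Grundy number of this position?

Nim-sum: 41 ⊕ 39 = 14.

14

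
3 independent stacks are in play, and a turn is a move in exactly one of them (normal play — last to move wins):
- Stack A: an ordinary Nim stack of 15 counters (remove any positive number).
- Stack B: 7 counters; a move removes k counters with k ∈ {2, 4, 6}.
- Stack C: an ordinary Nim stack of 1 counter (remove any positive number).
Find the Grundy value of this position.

Stack A is a plain Nim stack of size 15, so its Grundy value is 15.
Grundy values for stack B (subtraction set {2, 4, 6}):
k:     0  1  2  3  4  5  6  7
g(k):  0  0  1  1  2  2  3  3
So g(7) = 3.
Stack C is a plain Nim stack of size 1, so its Grundy value is 1.
By the Sprague-Grundy theorem, the Grundy value of a sum of independent games is the XOR of the component values.
Combined value = 15 XOR 3 XOR 1 = 13.

13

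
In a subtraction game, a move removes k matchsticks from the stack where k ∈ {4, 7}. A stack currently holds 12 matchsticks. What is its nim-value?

0

Grundy values for subtraction set {4, 7}:
k:     0  1  2  3  4  5  6  7  8  9 10 11 12
g(k):  0  0  0  0  1  1  1  1  2  2  2  0  0
So g(12) = 0.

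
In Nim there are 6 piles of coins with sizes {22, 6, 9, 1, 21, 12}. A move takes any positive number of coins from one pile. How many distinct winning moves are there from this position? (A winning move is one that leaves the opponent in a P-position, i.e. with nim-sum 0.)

Compute the nim-sum pairwise:
22 ^ 6 = 16
16 ^ 9 = 25
25 ^ 1 = 24
24 ^ 21 = 13
13 ^ 12 = 1
The overall nim-sum is X = 1. A pile of size p has a winning move iff p XOR X < p (reduce it to p XOR X).
  22: 22 XOR 1 = 23 ≥ 22 — no move.
  6: 6 XOR 1 = 7 ≥ 6 — no move.
  9: 9 XOR 1 = 8 < 9 — winning move (to 8).
  1: 1 XOR 1 = 0 < 1 — winning move (to 0).
  21: 21 XOR 1 = 20 < 21 — winning move (to 20).
  12: 12 XOR 1 = 13 ≥ 12 — no move.
That gives 3 winning moves.

3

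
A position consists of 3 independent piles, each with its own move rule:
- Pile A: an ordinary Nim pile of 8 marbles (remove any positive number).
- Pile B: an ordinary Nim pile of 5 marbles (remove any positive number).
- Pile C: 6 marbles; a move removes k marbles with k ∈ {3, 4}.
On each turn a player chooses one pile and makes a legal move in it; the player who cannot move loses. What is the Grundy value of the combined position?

15

Pile A is a plain Nim pile of size 8, so its Grundy value is 8.
Pile B is a plain Nim pile of size 5, so its Grundy value is 5.
Build the Grundy sequence for pile C with g(k) = mex{g(k−s) : s ∈ {3, 4}, s ≤ k}:
g(0) = mex{} = 0
g(1) = mex{} = 0
g(2) = mex{} = 0
g(3) = mex{0} = 1
g(4) = mex{0} = 1
g(5) = mex{0} = 1
g(6) = mex{0,1} = 2
So g(6) = 2.
The value of a disjunctive sum is the nim-sum of the parts.
Combined value = 8 XOR 5 XOR 2 = 15.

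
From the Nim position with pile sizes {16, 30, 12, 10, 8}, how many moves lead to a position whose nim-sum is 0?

Compute the nim-sum pairwise:
16 ^ 30 = 14
14 ^ 12 = 2
2 ^ 10 = 8
8 ^ 8 = 0
The nim-sum is already 0, so every move leaves a nonzero nim-sum — there are no winning moves.

0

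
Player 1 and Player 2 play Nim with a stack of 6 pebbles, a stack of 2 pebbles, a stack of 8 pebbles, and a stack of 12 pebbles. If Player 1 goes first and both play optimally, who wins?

Nim-sum: 6 XOR 2 XOR 8 XOR 12 = 0.
The nim-sum is 0, so this is a P-position: the player to move is in a losing position under optimal play; Player 1 is about to move from it and so loses — Player 2 wins.

Player 2 wins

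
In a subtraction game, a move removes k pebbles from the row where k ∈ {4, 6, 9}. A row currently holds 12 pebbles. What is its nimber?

3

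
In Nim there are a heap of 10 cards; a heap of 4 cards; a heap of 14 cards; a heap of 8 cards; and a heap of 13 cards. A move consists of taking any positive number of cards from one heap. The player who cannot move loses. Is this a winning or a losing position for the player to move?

Winning position

Nim-sum: 10 XOR 4 XOR 14 XOR 8 XOR 13 = 5.
The nim-sum is 5 ≠ 0, so this is an N-position: the player to move can win.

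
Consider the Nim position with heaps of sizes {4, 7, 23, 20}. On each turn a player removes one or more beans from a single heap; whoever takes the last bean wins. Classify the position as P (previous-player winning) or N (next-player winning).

Bitwise XOR of the heap sizes:
  00100  (4)
  00111  (7)
  10111  (23)
  10100  (20)
  -----
  00000  (0)
The nim-sum is 0, so this is a P-position: the player to move is in a losing position under optimal play.

P-position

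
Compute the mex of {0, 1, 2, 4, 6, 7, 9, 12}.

3

The values 0, 1, 2 are all present; 3 is the first non-negative integer missing from the set.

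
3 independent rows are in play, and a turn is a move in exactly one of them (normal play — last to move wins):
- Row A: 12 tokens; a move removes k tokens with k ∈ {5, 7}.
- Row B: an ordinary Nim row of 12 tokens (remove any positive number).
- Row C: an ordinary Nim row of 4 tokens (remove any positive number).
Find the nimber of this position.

Grundy values for row A (subtraction set {5, 7}):
k:     0  1  2  3  4  5  6  7  8  9 10 11 12
g(k):  0  0  0  0  0  1  1  1  1  1  2  2  0
So g(12) = 0.
Row B is a plain Nim row of size 12, so its Grundy value is 12.
Row C is a plain Nim row of size 4, so its Grundy value is 4.
The value of a disjunctive sum is the nim-sum of the parts.
Combined value = 0 ⊕ 12 ⊕ 4 = 8.

8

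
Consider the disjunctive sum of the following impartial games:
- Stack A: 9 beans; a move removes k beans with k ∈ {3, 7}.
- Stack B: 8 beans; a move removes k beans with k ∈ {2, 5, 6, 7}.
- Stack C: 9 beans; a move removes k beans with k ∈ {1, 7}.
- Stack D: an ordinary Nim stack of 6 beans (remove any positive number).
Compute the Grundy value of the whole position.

4

For stack A, compute g(0), g(1), … with moves {3, 7}:
k:     0  1  2  3  4  5  6  7  8  9
g(k):  0  0  0  1  1  1  0  2  2  1
So g(9) = 1.
Grundy values for stack B (subtraction set {2, 5, 6, 7}):
k:     0  1  2  3  4  5  6  7  8
g(k):  0  0  1  1  0  2  1  3  2
So g(8) = 2.
Grundy values for stack C (subtraction set {1, 7}):
k:     0  1  2  3  4  5  6  7  8  9
g(k):  0  1  0  1  0  1  0  1  0  1
So g(9) = 1.
Stack D is a plain Nim stack of size 6, so its Grundy value is 6.
The value of a disjunctive sum is the nim-sum of the parts.
Combined value = 1 XOR 2 XOR 1 XOR 6 = 4.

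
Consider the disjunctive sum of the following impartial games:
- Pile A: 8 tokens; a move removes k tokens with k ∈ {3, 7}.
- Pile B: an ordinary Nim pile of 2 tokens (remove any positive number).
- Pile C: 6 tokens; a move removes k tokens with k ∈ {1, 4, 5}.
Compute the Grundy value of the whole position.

Build the Grundy sequence for pile A with g(k) = mex{g(k−s) : s ∈ {3, 7}, s ≤ k}:
g(0) = mex{} = 0
g(1) = mex{} = 0
g(2) = mex{} = 0
g(3) = mex{0} = 1
g(4) = mex{0} = 1
g(5) = mex{0} = 1
g(6) = mex{1} = 0
g(7) = mex{0,1} = 2
g(8) = mex{0,1} = 2
So g(8) = 2.
Pile B is a plain Nim pile of size 2, so its Grundy value is 2.
For pile C, compute g(0), g(1), … with moves {1, 4, 5}:
g(0) = mex{} = 0
g(1) = mex{0} = 1
g(2) = mex{1} = 0
g(3) = mex{0} = 1
g(4) = mex{0,1} = 2
g(5) = mex{0,1,2} = 3
g(6) = mex{0,1,3} = 2
So g(6) = 2.
By the Sprague-Grundy theorem, the Grundy value of a sum of independent games is the XOR of the component values.
Combined value = 2 ⊕ 2 ⊕ 2 = 2.

2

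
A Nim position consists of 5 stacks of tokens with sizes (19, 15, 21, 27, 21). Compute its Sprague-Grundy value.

7

Compute the nim-sum pairwise:
19 ⊕ 15 = 28
28 ⊕ 21 = 9
9 ⊕ 27 = 18
18 ⊕ 21 = 7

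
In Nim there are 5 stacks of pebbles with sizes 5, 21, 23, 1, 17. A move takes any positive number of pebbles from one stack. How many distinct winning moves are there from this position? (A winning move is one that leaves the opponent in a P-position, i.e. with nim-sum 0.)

3

In binary:
  00101  (5)
  10101  (21)
  10111  (23)
  00001  (1)
  10001  (17)
  -----
  10111  (23)
The overall nim-sum is X = 23. A stack of size p has a winning move iff p XOR X < p (reduce it to p XOR X).
  5: 5 XOR 23 = 18 ≥ 5 — no move.
  21: 21 XOR 23 = 2 < 21 — winning move (to 2).
  23: 23 XOR 23 = 0 < 23 — winning move (to 0).
  1: 1 XOR 23 = 22 ≥ 1 — no move.
  17: 17 XOR 23 = 6 < 17 — winning move (to 6).
That gives 3 winning moves.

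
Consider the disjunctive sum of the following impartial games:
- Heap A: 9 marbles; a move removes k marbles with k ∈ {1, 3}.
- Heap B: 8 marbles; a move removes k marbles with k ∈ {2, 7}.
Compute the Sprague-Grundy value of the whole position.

3

Build the Grundy sequence for heap A with g(k) = mex{g(k−s) : s ∈ {1, 3}, s ≤ k}:
g(0) = mex{} = 0
g(1) = mex{0} = 1
g(2) = mex{1} = 0
g(3) = mex{0} = 1
g(4) = mex{1} = 0
g(5) = mex{0} = 1
g(6) = mex{1} = 0
g(7) = mex{0} = 1
g(8) = mex{1} = 0
g(9) = mex{0} = 1
So g(9) = 1.
Grundy values for heap B (subtraction set {2, 7}):
g(0) = mex{} = 0
g(1) = mex{} = 0
g(2) = mex{0} = 1
g(3) = mex{0} = 1
g(4) = mex{1} = 0
g(5) = mex{1} = 0
g(6) = mex{0} = 1
g(7) = mex{0} = 1
g(8) = mex{0,1} = 2
So g(8) = 2.
By the Sprague-Grundy theorem, the Grundy value of a sum of independent games is the XOR of the component values.
Combined value = 1 XOR 2 = 3.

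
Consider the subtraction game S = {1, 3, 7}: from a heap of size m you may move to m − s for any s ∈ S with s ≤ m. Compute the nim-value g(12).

0

Build the Grundy sequence with g(k) = mex{g(k−s) : s ∈ {1, 3, 7}, s ≤ k}:
g(0) = mex{} = 0
g(1) = mex{0} = 1
g(2) = mex{1} = 0
g(3) = mex{0} = 1
g(4) = mex{1} = 0
g(5) = mex{0} = 1
g(6) = mex{1} = 0
g(7) = mex{0} = 1
g(8) = mex{1} = 0
g(9) = mex{0} = 1
g(10) = mex{1} = 0
g(11) = mex{0} = 1
g(12) = mex{1} = 0
So g(12) = 0.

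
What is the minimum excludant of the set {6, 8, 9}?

0

0 is not in the set, so the mex is 0.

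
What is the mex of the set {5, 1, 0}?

The values 0, 1 are all present; 2 is the first non-negative integer missing from the set.

2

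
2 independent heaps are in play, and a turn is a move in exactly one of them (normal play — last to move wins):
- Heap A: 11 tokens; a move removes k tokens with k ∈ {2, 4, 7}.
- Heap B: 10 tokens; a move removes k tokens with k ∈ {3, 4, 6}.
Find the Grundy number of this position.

Grundy values for heap A (subtraction set {2, 4, 7}):
g(0) = mex{} = 0
g(1) = mex{} = 0
g(2) = mex{0} = 1
g(3) = mex{0} = 1
g(4) = mex{0,1} = 2
g(5) = mex{0,1} = 2
g(6) = mex{1,2} = 0
g(7) = mex{0,1,2} = 3
g(8) = mex{0,2} = 1
g(9) = mex{1,2,3} = 0
g(10) = mex{0,1} = 2
g(11) = mex{0,2,3} = 1
So g(11) = 1.
Grundy values for heap B (subtraction set {3, 4, 6}):
g(0) = mex{} = 0
g(1) = mex{} = 0
g(2) = mex{} = 0
g(3) = mex{0} = 1
g(4) = mex{0} = 1
g(5) = mex{0} = 1
g(6) = mex{0,1} = 2
g(7) = mex{0,1} = 2
g(8) = mex{0,1} = 2
g(9) = mex{1,2} = 0
g(10) = mex{1,2} = 0
So g(10) = 0.
The value of a disjunctive sum is the nim-sum of the parts.
Combined value = 1 XOR 0 = 1.

1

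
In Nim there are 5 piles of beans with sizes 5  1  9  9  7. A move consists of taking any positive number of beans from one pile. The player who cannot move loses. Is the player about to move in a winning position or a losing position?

Winning position

Nim-sum: 5 XOR 1 XOR 9 XOR 9 XOR 7 = 3.
The nim-sum is 3 ≠ 0, so this is an N-position: the player to move can win.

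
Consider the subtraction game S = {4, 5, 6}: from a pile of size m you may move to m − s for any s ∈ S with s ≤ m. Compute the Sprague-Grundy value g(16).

1

Grundy values for subtraction set {4, 5, 6}:
k:     0  1  2  3  4  5  6  7  8  9 10 11 12 13 14 15 16
g(k):  0  0  0  0  1  1  1  1  2  2  0  0  0  0  1  1  1
So g(16) = 1.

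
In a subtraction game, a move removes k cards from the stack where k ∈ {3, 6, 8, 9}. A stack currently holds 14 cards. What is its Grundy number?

Grundy values for subtraction set {3, 6, 8, 9}:
g(0) = mex{} = 0
g(1) = mex{} = 0
g(2) = mex{} = 0
g(3) = mex{0} = 1
g(4) = mex{0} = 1
g(5) = mex{0} = 1
g(6) = mex{0,1} = 2
g(7) = mex{0,1} = 2
g(8) = mex{0,1} = 2
g(9) = mex{0,1,2} = 3
g(10) = mex{0,1,2} = 3
g(11) = mex{0,1,2} = 3
g(12) = mex{1,2,3} = 0
g(13) = mex{1,2,3} = 0
g(14) = mex{1,2,3} = 0
So g(14) = 0.

0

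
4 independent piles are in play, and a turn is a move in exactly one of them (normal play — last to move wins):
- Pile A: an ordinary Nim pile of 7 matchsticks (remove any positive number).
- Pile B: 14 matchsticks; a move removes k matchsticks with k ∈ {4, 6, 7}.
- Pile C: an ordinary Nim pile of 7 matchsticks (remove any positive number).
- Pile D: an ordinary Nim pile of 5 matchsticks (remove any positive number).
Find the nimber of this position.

Pile A is a plain Nim pile of size 7, so its Grundy value is 7.
Build the Grundy sequence for pile B with g(k) = mex{g(k−s) : s ∈ {4, 6, 7}, s ≤ k}:
k:     0  1  2  3  4  5  6  7  8  9 10 11 12 13 14
g(k):  0  0  0  0  1  1  1  1  2  2  2  0  0  0  0
So g(14) = 0.
Pile C is a plain Nim pile of size 7, so its Grundy value is 7.
Pile D is a plain Nim pile of size 5, so its Grundy value is 5.
By the Sprague-Grundy theorem, the Grundy value of a sum of independent games is the XOR of the component values.
Combined value = 7 XOR 0 XOR 7 XOR 5 = 5.

5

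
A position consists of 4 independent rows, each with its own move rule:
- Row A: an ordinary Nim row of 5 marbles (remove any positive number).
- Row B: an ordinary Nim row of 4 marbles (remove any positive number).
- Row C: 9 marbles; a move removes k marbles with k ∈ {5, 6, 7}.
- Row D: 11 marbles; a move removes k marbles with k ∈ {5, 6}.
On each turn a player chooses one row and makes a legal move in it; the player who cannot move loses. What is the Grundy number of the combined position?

0

Row A is a plain Nim row of size 5, so its Grundy value is 5.
Row B is a plain Nim row of size 4, so its Grundy value is 4.
Grundy values for row C (subtraction set {5, 6, 7}):
g(0) = mex{} = 0
g(1) = mex{} = 0
g(2) = mex{} = 0
g(3) = mex{} = 0
g(4) = mex{} = 0
g(5) = mex{0} = 1
g(6) = mex{0} = 1
g(7) = mex{0} = 1
g(8) = mex{0} = 1
g(9) = mex{0} = 1
So g(9) = 1.
For row D, compute g(0), g(1), … with moves {5, 6}:
k:     0  1  2  3  4  5  6  7  8  9 10 11
g(k):  0  0  0  0  0  1  1  1  1  1  2  0
So g(11) = 0.
The value of a disjunctive sum is the nim-sum of the parts.
Combined value = 5 ⊕ 4 ⊕ 1 ⊕ 0 = 0.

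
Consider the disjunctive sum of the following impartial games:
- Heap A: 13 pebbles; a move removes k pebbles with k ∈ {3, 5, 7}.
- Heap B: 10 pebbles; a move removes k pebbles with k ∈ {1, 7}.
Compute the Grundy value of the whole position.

Grundy values for heap A (subtraction set {3, 5, 7}):
k:     0  1  2  3  4  5  6  7  8  9 10 11 12 13
g(k):  0  0  0  1  1  1  2  2  2  3  0  0  0  1
So g(13) = 1.
Build the Grundy sequence for heap B with g(k) = mex{g(k−s) : s ∈ {1, 7}, s ≤ k}:
g(0) = mex{} = 0
g(1) = mex{0} = 1
g(2) = mex{1} = 0
g(3) = mex{0} = 1
g(4) = mex{1} = 0
g(5) = mex{0} = 1
g(6) = mex{1} = 0
g(7) = mex{0} = 1
g(8) = mex{1} = 0
g(9) = mex{0} = 1
g(10) = mex{1} = 0
So g(10) = 0.
By the Sprague-Grundy theorem, the Grundy value of a sum of independent games is the XOR of the component values.
Combined value = 1 ⊕ 0 = 1.

1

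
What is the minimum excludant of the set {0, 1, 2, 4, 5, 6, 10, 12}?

3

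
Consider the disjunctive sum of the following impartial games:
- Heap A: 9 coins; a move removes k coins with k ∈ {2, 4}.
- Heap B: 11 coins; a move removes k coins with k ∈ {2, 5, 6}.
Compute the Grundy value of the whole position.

1

Grundy values for heap A (subtraction set {2, 4}):
k:     0  1  2  3  4  5  6  7  8  9
g(k):  0  0  1  1  2  2  0  0  1  1
So g(9) = 1.
Build the Grundy sequence for heap B with g(k) = mex{g(k−s) : s ∈ {2, 5, 6}, s ≤ k}:
k:     0  1  2  3  4  5  6  7  8  9 10 11
g(k):  0  0  1  1  0  2  1  3  0  2  1  0
So g(11) = 0.
The value of a disjunctive sum is the nim-sum of the parts.
Combined value = 1 XOR 0 = 1.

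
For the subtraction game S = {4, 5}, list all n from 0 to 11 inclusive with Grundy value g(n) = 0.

0, 1, 2, 3, 9, 10, 11

Build the Grundy sequence with g(k) = mex{g(k−s) : s ∈ {4, 5}, s ≤ k}:
g(0) = mex{} = 0
g(1) = mex{} = 0
g(2) = mex{} = 0
g(3) = mex{} = 0
g(4) = mex{0} = 1
g(5) = mex{0} = 1
g(6) = mex{0} = 1
g(7) = mex{0} = 1
g(8) = mex{0,1} = 2
g(9) = mex{1} = 0
g(10) = mex{1} = 0
g(11) = mex{1} = 0
The P-positions (g = 0) in 0..11 are 0, 1, 2, 3, 9, 10, 11.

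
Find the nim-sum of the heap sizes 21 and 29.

Bitwise XOR of the heap sizes:
  10101  (21)
  11101  (29)
  -----
  01000  (8)

8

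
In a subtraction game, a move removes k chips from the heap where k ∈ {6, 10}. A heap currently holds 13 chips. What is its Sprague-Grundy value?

Compute g(0), g(1), … for moves {6, 10}:
k:     0  1  2  3  4  5  6  7  8  9 10 11 12 13
g(k):  0  0  0  0  0  0  1  1  1  1  1  1  2  2
So g(13) = 2.

2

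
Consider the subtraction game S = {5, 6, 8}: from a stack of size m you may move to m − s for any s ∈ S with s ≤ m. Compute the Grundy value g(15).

0

Grundy values for subtraction set {5, 6, 8}:
k:     0  1  2  3  4  5  6  7  8  9 10 11 12 13 14 15
g(k):  0  0  0  0  0  1  1  1  1  1  2  2  2  0  0  0
So g(15) = 0.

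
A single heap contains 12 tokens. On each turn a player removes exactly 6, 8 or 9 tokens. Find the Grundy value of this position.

2

Build the Grundy sequence with g(k) = mex{g(k−s) : s ∈ {6, 8, 9}, s ≤ k}:
k:     0  1  2  3  4  5  6  7  8  9 10 11 12
g(k):  0  0  0  0  0  0  1  1  1  1  1  1  2
So g(12) = 2.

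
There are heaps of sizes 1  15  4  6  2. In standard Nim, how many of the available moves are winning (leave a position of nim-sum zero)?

1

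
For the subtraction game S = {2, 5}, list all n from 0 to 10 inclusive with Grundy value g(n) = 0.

0, 1, 4, 7, 8

Compute g(0), g(1), … for moves {2, 5}:
k:     0  1  2  3  4  5  6  7  8  9 10
g(k):  0  0  1  1  0  2  1  0  0  1  1
The P-positions (g = 0) in 0..10 are 0, 1, 4, 7, 8.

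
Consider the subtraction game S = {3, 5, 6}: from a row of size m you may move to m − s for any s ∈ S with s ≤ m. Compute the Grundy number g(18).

0

Grundy values for subtraction set {3, 5, 6}:
k:     0  1  2  3  4  5  6  7  8  9 10 11 12 13 14 15 16 17 18
g(k):  0  0  0  1  1  1  2  2  2  0  0  0  1  1  1  2  2  2  0
So g(18) = 0.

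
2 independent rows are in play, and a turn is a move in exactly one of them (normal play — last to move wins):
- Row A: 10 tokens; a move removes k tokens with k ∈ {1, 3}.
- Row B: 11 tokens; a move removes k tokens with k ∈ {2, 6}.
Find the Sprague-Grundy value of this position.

1

For row A, compute g(0), g(1), … with moves {1, 3}:
g(0) = mex{} = 0
g(1) = mex{0} = 1
g(2) = mex{1} = 0
g(3) = mex{0} = 1
g(4) = mex{1} = 0
g(5) = mex{0} = 1
g(6) = mex{1} = 0
g(7) = mex{0} = 1
g(8) = mex{1} = 0
g(9) = mex{0} = 1
g(10) = mex{1} = 0
So g(10) = 0.
Grundy values for row B (subtraction set {2, 6}):
k:     0  1  2  3  4  5  6  7  8  9 10 11
g(k):  0  0  1  1  0  0  1  1  0  0  1  1
So g(11) = 1.
By the Sprague-Grundy theorem, the Grundy value of a sum of independent games is the XOR of the component values.
Combined value = 0 ⊕ 1 = 1.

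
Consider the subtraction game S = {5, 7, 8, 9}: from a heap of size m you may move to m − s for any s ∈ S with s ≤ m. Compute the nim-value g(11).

2

Compute g(0), g(1), … for moves {5, 7, 8, 9}:
k:     0  1  2  3  4  5  6  7  8  9 10 11
g(k):  0  0  0  0  0  1  1  1  1  1  2  2
So g(11) = 2.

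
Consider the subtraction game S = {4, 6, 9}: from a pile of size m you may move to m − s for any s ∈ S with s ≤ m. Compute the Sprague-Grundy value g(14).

0

Grundy values for subtraction set {4, 6, 9}:
k:     0  1  2  3  4  5  6  7  8  9 10 11 12 13 14
g(k):  0  0  0  0  1  1  1  1  2  2  2  2  3  0  0
So g(14) = 0.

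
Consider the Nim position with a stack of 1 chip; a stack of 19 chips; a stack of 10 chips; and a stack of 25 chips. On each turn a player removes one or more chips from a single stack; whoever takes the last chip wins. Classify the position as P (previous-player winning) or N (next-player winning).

Compute the nim-sum pairwise:
1 XOR 19 = 18
18 XOR 10 = 24
24 XOR 25 = 1
The nim-sum is 1 ≠ 0, so this is an N-position: the player to move can win.

N-position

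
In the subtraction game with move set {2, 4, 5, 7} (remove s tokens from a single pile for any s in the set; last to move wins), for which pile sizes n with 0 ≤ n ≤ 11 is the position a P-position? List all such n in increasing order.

Grundy values for subtraction set {2, 4, 5, 7}:
k:     0  1  2  3  4  5  6  7  8  9 10 11
g(k):  0  0  1  1  2  2  3  3  4  0  0  1
The P-positions (g = 0) in 0..11 are 0, 1, 9, 10.

0, 1, 9, 10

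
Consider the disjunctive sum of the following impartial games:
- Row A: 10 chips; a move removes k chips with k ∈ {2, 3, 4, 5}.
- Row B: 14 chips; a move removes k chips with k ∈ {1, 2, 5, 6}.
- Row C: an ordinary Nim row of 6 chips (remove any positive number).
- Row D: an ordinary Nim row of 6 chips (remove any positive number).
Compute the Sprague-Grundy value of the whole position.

For row A, compute g(0), g(1), … with moves {2, 3, 4, 5}:
k:     0  1  2  3  4  5  6  7  8  9 10
g(k):  0  0  1  1  2  2  3  0  0  1  1
So g(10) = 1.
For row B, compute g(0), g(1), … with moves {1, 2, 5, 6}:
k:     0  1  2  3  4  5  6  7  8  9 10 11 12 13 14
g(k):  0  1  2  0  1  2  3  0  1  2  0  1  2  3  0
So g(14) = 0.
Row C is a plain Nim row of size 6, so its Grundy value is 6.
Row D is a plain Nim row of size 6, so its Grundy value is 6.
By the Sprague-Grundy theorem, the Grundy value of a sum of independent games is the XOR of the component values.
Combined value = 1 ⊕ 0 ⊕ 6 ⊕ 6 = 1.

1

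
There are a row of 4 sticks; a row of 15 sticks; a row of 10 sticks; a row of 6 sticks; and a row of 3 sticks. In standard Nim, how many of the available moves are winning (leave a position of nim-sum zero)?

3

Compute the nim-sum pairwise:
4 XOR 15 = 11
11 XOR 10 = 1
1 XOR 6 = 7
7 XOR 3 = 4
The overall nim-sum is X = 4. A row of size p has a winning move iff p XOR X < p (reduce it to p XOR X).
  4: 4 XOR 4 = 0 < 4 — winning move (to 0).
  15: 15 XOR 4 = 11 < 15 — winning move (to 11).
  10: 10 XOR 4 = 14 ≥ 10 — no move.
  6: 6 XOR 4 = 2 < 6 — winning move (to 2).
  3: 3 XOR 4 = 7 ≥ 3 — no move.
That gives 3 winning moves.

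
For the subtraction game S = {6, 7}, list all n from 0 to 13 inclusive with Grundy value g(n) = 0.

Compute g(0), g(1), … for moves {6, 7}:
g(0) = mex{} = 0
g(1) = mex{} = 0
g(2) = mex{} = 0
g(3) = mex{} = 0
g(4) = mex{} = 0
g(5) = mex{} = 0
g(6) = mex{0} = 1
g(7) = mex{0} = 1
g(8) = mex{0} = 1
g(9) = mex{0} = 1
g(10) = mex{0} = 1
g(11) = mex{0} = 1
g(12) = mex{0,1} = 2
g(13) = mex{1} = 0
The P-positions (g = 0) in 0..13 are 0, 1, 2, 3, 4, 5, 13.

0, 1, 2, 3, 4, 5, 13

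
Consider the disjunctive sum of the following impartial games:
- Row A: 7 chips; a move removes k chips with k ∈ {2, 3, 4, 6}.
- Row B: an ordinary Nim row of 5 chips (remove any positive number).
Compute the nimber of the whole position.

6

Grundy values for row A (subtraction set {2, 3, 4, 6}):
k:     0  1  2  3  4  5  6  7
g(k):  0  0  1  1  2  2  3  3
So g(7) = 3.
Row B is a plain Nim row of size 5, so its Grundy value is 5.
The value of a disjunctive sum is the nim-sum of the parts.
Combined value = 3 XOR 5 = 6.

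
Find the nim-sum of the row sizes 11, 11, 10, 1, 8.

3

Nim-sum: 11 ⊕ 11 ⊕ 10 ⊕ 1 ⊕ 8 = 3.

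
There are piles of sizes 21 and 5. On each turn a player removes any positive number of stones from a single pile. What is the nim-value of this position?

Nim-sum: 21 ^ 5 = 16.

16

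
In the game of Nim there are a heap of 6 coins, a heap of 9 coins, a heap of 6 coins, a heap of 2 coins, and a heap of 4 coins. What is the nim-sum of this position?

Nim-sum: 6 XOR 9 XOR 6 XOR 2 XOR 4 = 15.

15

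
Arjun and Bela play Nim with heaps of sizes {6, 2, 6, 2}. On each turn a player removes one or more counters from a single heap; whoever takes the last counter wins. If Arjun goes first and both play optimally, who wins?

Bela wins

Compute the nim-sum pairwise:
6 ^ 2 = 4
4 ^ 6 = 2
2 ^ 2 = 0
The nim-sum is 0, so this is a P-position: the player to move is in a losing position under optimal play; Arjun is about to move from it and so loses — Bela wins.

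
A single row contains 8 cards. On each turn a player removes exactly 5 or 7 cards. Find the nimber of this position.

1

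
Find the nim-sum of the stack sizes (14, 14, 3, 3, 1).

1

Compute the nim-sum pairwise:
14 ^ 14 = 0
0 ^ 3 = 3
3 ^ 3 = 0
0 ^ 1 = 1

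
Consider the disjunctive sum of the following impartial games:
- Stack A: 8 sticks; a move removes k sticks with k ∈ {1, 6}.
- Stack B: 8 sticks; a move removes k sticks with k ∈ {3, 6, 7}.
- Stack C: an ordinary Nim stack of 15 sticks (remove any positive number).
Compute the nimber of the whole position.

Grundy values for stack A (subtraction set {1, 6}):
g(0) = mex{} = 0
g(1) = mex{0} = 1
g(2) = mex{1} = 0
g(3) = mex{0} = 1
g(4) = mex{1} = 0
g(5) = mex{0} = 1
g(6) = mex{0,1} = 2
g(7) = mex{1,2} = 0
g(8) = mex{0} = 1
So g(8) = 1.
Build the Grundy sequence for stack B with g(k) = mex{g(k−s) : s ∈ {3, 6, 7}, s ≤ k}:
k:     0  1  2  3  4  5  6  7  8
g(k):  0  0  0  1  1  1  2  2  2
So g(8) = 2.
Stack C is a plain Nim stack of size 15, so its Grundy value is 15.
The value of a disjunctive sum is the nim-sum of the parts.
Combined value = 1 ⊕ 2 ⊕ 15 = 12.

12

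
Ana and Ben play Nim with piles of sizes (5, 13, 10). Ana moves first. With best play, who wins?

Ana wins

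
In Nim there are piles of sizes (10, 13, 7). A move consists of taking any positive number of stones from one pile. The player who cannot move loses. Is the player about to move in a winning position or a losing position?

Losing position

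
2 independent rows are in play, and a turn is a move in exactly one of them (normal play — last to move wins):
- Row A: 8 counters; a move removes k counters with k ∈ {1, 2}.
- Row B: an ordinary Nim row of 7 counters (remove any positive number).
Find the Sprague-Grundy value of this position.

5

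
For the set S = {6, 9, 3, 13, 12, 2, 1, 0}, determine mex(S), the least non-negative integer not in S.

4

The values 0, 1, 2, 3 are all present; 4 is the first non-negative integer missing from the set.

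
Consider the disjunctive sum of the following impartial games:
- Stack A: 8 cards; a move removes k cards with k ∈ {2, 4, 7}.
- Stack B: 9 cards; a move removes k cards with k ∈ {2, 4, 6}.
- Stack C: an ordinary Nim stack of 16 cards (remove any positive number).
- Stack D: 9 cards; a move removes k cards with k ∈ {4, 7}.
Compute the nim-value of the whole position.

For stack A, compute g(0), g(1), … with moves {2, 4, 7}:
g(0) = mex{} = 0
g(1) = mex{} = 0
g(2) = mex{0} = 1
g(3) = mex{0} = 1
g(4) = mex{0,1} = 2
g(5) = mex{0,1} = 2
g(6) = mex{1,2} = 0
g(7) = mex{0,1,2} = 3
g(8) = mex{0,2} = 1
So g(8) = 1.
For stack B, compute g(0), g(1), … with moves {2, 4, 6}:
g(0) = mex{} = 0
g(1) = mex{} = 0
g(2) = mex{0} = 1
g(3) = mex{0} = 1
g(4) = mex{0,1} = 2
g(5) = mex{0,1} = 2
g(6) = mex{0,1,2} = 3
g(7) = mex{0,1,2} = 3
g(8) = mex{1,2,3} = 0
g(9) = mex{1,2,3} = 0
So g(9) = 0.
Stack C is a plain Nim stack of size 16, so its Grundy value is 16.
For stack D, compute g(0), g(1), … with moves {4, 7}:
k:     0  1  2  3  4  5  6  7  8  9
g(k):  0  0  0  0  1  1  1  1  2  2
So g(9) = 2.
The value of a disjunctive sum is the nim-sum of the parts.
Combined value = 1 XOR 0 XOR 16 XOR 2 = 19.

19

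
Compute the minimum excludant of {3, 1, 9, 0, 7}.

2

The values 0, 1 are all present; 2 is the first non-negative integer missing from the set.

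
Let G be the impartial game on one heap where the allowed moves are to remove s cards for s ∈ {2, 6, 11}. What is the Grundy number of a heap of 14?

Compute g(0), g(1), … for moves {2, 6, 11}:
k:     0  1  2  3  4  5  6  7  8  9 10 11 12 13 14
g(k):  0  0  1  1  0  0  1  1  0  0  1  1  2  0  3
So g(14) = 3.

3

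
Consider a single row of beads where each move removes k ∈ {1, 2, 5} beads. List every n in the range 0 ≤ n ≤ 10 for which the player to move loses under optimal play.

Build the Grundy sequence with g(k) = mex{g(k−s) : s ∈ {1, 2, 5}, s ≤ k}:
k:     0  1  2  3  4  5  6  7  8  9 10
g(k):  0  1  2  0  1  2  0  1  2  0  1
The P-positions (g = 0) in 0..10 are 0, 3, 6, 9.

0, 3, 6, 9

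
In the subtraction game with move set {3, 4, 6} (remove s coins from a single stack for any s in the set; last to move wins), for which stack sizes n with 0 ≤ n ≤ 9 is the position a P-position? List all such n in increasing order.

Grundy values for subtraction set {3, 4, 6}:
g(0) = mex{} = 0
g(1) = mex{} = 0
g(2) = mex{} = 0
g(3) = mex{0} = 1
g(4) = mex{0} = 1
g(5) = mex{0} = 1
g(6) = mex{0,1} = 2
g(7) = mex{0,1} = 2
g(8) = mex{0,1} = 2
g(9) = mex{1,2} = 0
The P-positions (g = 0) in 0..9 are 0, 1, 2, 9.

0, 1, 2, 9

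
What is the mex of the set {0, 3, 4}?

0 is in the set but 1 is not, so the mex is 1.

1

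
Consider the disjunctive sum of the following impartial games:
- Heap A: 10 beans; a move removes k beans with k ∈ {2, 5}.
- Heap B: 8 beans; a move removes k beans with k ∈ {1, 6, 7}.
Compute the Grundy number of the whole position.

Grundy values for heap A (subtraction set {2, 5}):
k:     0  1  2  3  4  5  6  7  8  9 10
g(k):  0  0  1  1  0  2  1  0  0  1  1
So g(10) = 1.
For heap B, compute g(0), g(1), … with moves {1, 6, 7}:
k:     0  1  2  3  4  5  6  7  8
g(k):  0  1  0  1  0  1  2  3  2
So g(8) = 2.
The value of a disjunctive sum is the nim-sum of the parts.
Combined value = 1 ⊕ 2 = 3.

3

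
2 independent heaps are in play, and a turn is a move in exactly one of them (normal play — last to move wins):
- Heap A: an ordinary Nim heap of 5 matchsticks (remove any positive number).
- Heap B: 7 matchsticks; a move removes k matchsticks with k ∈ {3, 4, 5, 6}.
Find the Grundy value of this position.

7

Heap A is a plain Nim heap of size 5, so its Grundy value is 5.
Grundy values for heap B (subtraction set {3, 4, 5, 6}):
k:     0  1  2  3  4  5  6  7
g(k):  0  0  0  1  1  1  2  2
So g(7) = 2.
The value of a disjunctive sum is the nim-sum of the parts.
Combined value = 5 XOR 2 = 7.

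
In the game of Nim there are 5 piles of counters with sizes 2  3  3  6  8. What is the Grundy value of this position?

Bitwise XOR of the heap sizes:
  0010  (2)
  0011  (3)
  0011  (3)
  0110  (6)
  1000  (8)
  ----
  1100  (12)

12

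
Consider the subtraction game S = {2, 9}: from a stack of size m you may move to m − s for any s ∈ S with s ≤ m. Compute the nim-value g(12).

0

Compute g(0), g(1), … for moves {2, 9}:
g(0) = mex{} = 0
g(1) = mex{} = 0
g(2) = mex{0} = 1
g(3) = mex{0} = 1
g(4) = mex{1} = 0
g(5) = mex{1} = 0
g(6) = mex{0} = 1
g(7) = mex{0} = 1
g(8) = mex{1} = 0
g(9) = mex{0,1} = 2
g(10) = mex{0} = 1
g(11) = mex{1,2} = 0
g(12) = mex{1} = 0
So g(12) = 0.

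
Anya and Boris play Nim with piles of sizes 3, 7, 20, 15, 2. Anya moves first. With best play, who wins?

Anya wins

Nim-sum: 3 XOR 7 XOR 20 XOR 15 XOR 2 = 29.
The nim-sum is 29 ≠ 0, so this is an N-position: the player to move can win; Anya has a winning move.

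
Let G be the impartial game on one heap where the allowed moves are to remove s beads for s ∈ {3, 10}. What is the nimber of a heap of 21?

0

Grundy values for subtraction set {3, 10}:
k:     0  1  2  3  4  5  6  7  8  9 10 11 12 13 14 15 16 17 18 19 20 21
g(k):  0  0  0  1  1  1  0  0  0  1  1  1  2  0  0  0  1  1  1  0  0  0
So g(21) = 0.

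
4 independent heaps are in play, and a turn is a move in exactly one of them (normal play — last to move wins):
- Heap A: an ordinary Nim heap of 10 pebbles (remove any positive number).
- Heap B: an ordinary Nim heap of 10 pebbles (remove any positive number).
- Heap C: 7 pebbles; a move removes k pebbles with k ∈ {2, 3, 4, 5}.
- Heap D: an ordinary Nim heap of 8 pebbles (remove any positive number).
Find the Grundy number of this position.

Heap A is a plain Nim heap of size 10, so its Grundy value is 10.
Heap B is a plain Nim heap of size 10, so its Grundy value is 10.
Build the Grundy sequence for heap C with g(k) = mex{g(k−s) : s ∈ {2, 3, 4, 5}, s ≤ k}:
k:     0  1  2  3  4  5  6  7
g(k):  0  0  1  1  2  2  3  0
So g(7) = 0.
Heap D is a plain Nim heap of size 8, so its Grundy value is 8.
By the Sprague-Grundy theorem, the Grundy value of a sum of independent games is the XOR of the component values.
Combined value = 10 XOR 10 XOR 0 XOR 8 = 8.

8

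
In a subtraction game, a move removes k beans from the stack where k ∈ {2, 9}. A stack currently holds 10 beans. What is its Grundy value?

1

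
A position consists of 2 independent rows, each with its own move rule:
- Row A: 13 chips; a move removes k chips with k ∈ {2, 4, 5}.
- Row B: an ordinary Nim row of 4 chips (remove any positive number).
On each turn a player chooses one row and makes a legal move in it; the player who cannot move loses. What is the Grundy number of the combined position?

Grundy values for row A (subtraction set {2, 4, 5}):
g(0) = mex{} = 0
g(1) = mex{} = 0
g(2) = mex{0} = 1
g(3) = mex{0} = 1
g(4) = mex{0,1} = 2
g(5) = mex{0,1} = 2
g(6) = mex{0,1,2} = 3
g(7) = mex{1,2} = 0
g(8) = mex{1,2,3} = 0
g(9) = mex{0,2} = 1
g(10) = mex{0,2,3} = 1
g(11) = mex{0,1,3} = 2
g(12) = mex{0,1} = 2
g(13) = mex{0,1,2} = 3
So g(13) = 3.
Row B is a plain Nim row of size 4, so its Grundy value is 4.
By the Sprague-Grundy theorem, the Grundy value of a sum of independent games is the XOR of the component values.
Combined value = 3 ⊕ 4 = 7.

7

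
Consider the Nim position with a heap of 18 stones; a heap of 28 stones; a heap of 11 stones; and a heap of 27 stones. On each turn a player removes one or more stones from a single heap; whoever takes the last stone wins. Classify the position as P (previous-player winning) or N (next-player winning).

N-position

Bitwise XOR of the heap sizes:
  10010  (18)
  11100  (28)
  01011  (11)
  11011  (27)
  -----
  11110  (30)
The nim-sum is 30 ≠ 0, so this is an N-position: the player to move can win.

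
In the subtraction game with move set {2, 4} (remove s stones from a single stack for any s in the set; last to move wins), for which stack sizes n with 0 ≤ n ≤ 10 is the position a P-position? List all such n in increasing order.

0, 1, 6, 7

Build the Grundy sequence with g(k) = mex{g(k−s) : s ∈ {2, 4}, s ≤ k}:
g(0) = mex{} = 0
g(1) = mex{} = 0
g(2) = mex{0} = 1
g(3) = mex{0} = 1
g(4) = mex{0,1} = 2
g(5) = mex{0,1} = 2
g(6) = mex{1,2} = 0
g(7) = mex{1,2} = 0
g(8) = mex{0,2} = 1
g(9) = mex{0,2} = 1
g(10) = mex{0,1} = 2
The P-positions (g = 0) in 0..10 are 0, 1, 6, 7.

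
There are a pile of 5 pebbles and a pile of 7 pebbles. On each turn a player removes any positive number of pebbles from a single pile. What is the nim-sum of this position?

Nim-sum: 5 ^ 7 = 2.

2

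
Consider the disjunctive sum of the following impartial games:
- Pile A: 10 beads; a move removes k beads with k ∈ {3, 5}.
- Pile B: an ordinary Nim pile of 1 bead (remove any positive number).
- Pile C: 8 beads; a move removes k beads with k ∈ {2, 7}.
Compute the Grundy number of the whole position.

3

Grundy values for pile A (subtraction set {3, 5}):
g(0) = mex{} = 0
g(1) = mex{} = 0
g(2) = mex{} = 0
g(3) = mex{0} = 1
g(4) = mex{0} = 1
g(5) = mex{0} = 1
g(6) = mex{0,1} = 2
g(7) = mex{0,1} = 2
g(8) = mex{1} = 0
g(9) = mex{1,2} = 0
g(10) = mex{1,2} = 0
So g(10) = 0.
Pile B is a plain Nim pile of size 1, so its Grundy value is 1.
Build the Grundy sequence for pile C with g(k) = mex{g(k−s) : s ∈ {2, 7}, s ≤ k}:
g(0) = mex{} = 0
g(1) = mex{} = 0
g(2) = mex{0} = 1
g(3) = mex{0} = 1
g(4) = mex{1} = 0
g(5) = mex{1} = 0
g(6) = mex{0} = 1
g(7) = mex{0} = 1
g(8) = mex{0,1} = 2
So g(8) = 2.
The value of a disjunctive sum is the nim-sum of the parts.
Combined value = 0 XOR 1 XOR 2 = 3.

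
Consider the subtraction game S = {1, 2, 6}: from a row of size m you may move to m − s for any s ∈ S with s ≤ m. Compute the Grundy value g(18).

1

Grundy values for subtraction set {1, 2, 6}:
k:     0  1  2  3  4  5  6  7  8  9 10 11 12 13 14 15 16 17 18
g(k):  0  1  2  0  1  2  3  0  1  2  0  1  2  3  0  1  2  0  1
So g(18) = 1.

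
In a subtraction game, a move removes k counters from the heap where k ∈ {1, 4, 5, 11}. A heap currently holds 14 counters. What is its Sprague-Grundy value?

2

Grundy values for subtraction set {1, 4, 5, 11}:
k:     0  1  2  3  4  5  6  7  8  9 10 11 12 13 14
g(k):  0  1  0  1  2  3  2  3  0  1  0  1  2  3  2
So g(14) = 2.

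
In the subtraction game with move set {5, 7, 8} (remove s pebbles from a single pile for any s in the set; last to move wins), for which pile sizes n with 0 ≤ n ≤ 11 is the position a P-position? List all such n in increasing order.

Build the Grundy sequence with g(k) = mex{g(k−s) : s ∈ {5, 7, 8}, s ≤ k}:
g(0) = mex{} = 0
g(1) = mex{} = 0
g(2) = mex{} = 0
g(3) = mex{} = 0
g(4) = mex{} = 0
g(5) = mex{0} = 1
g(6) = mex{0} = 1
g(7) = mex{0} = 1
g(8) = mex{0} = 1
g(9) = mex{0} = 1
g(10) = mex{0,1} = 2
g(11) = mex{0,1} = 2
The P-positions (g = 0) in 0..11 are 0, 1, 2, 3, 4.

0, 1, 2, 3, 4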